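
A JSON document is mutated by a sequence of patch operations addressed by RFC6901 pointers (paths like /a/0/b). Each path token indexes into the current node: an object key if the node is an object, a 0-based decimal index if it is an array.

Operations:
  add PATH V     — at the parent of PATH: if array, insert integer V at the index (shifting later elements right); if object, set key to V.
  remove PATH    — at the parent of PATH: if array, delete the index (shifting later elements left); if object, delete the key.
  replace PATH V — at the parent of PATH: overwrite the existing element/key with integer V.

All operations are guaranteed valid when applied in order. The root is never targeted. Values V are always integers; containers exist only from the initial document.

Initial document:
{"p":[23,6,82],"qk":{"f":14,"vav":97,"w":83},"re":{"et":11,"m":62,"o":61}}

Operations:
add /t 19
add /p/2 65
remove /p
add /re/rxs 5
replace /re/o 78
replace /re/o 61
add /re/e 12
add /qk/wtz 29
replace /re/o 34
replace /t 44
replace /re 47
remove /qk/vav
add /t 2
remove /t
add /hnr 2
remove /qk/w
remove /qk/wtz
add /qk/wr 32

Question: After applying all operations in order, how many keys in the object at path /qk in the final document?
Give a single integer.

After op 1 (add /t 19): {"p":[23,6,82],"qk":{"f":14,"vav":97,"w":83},"re":{"et":11,"m":62,"o":61},"t":19}
After op 2 (add /p/2 65): {"p":[23,6,65,82],"qk":{"f":14,"vav":97,"w":83},"re":{"et":11,"m":62,"o":61},"t":19}
After op 3 (remove /p): {"qk":{"f":14,"vav":97,"w":83},"re":{"et":11,"m":62,"o":61},"t":19}
After op 4 (add /re/rxs 5): {"qk":{"f":14,"vav":97,"w":83},"re":{"et":11,"m":62,"o":61,"rxs":5},"t":19}
After op 5 (replace /re/o 78): {"qk":{"f":14,"vav":97,"w":83},"re":{"et":11,"m":62,"o":78,"rxs":5},"t":19}
After op 6 (replace /re/o 61): {"qk":{"f":14,"vav":97,"w":83},"re":{"et":11,"m":62,"o":61,"rxs":5},"t":19}
After op 7 (add /re/e 12): {"qk":{"f":14,"vav":97,"w":83},"re":{"e":12,"et":11,"m":62,"o":61,"rxs":5},"t":19}
After op 8 (add /qk/wtz 29): {"qk":{"f":14,"vav":97,"w":83,"wtz":29},"re":{"e":12,"et":11,"m":62,"o":61,"rxs":5},"t":19}
After op 9 (replace /re/o 34): {"qk":{"f":14,"vav":97,"w":83,"wtz":29},"re":{"e":12,"et":11,"m":62,"o":34,"rxs":5},"t":19}
After op 10 (replace /t 44): {"qk":{"f":14,"vav":97,"w":83,"wtz":29},"re":{"e":12,"et":11,"m":62,"o":34,"rxs":5},"t":44}
After op 11 (replace /re 47): {"qk":{"f":14,"vav":97,"w":83,"wtz":29},"re":47,"t":44}
After op 12 (remove /qk/vav): {"qk":{"f":14,"w":83,"wtz":29},"re":47,"t":44}
After op 13 (add /t 2): {"qk":{"f":14,"w":83,"wtz":29},"re":47,"t":2}
After op 14 (remove /t): {"qk":{"f":14,"w":83,"wtz":29},"re":47}
After op 15 (add /hnr 2): {"hnr":2,"qk":{"f":14,"w":83,"wtz":29},"re":47}
After op 16 (remove /qk/w): {"hnr":2,"qk":{"f":14,"wtz":29},"re":47}
After op 17 (remove /qk/wtz): {"hnr":2,"qk":{"f":14},"re":47}
After op 18 (add /qk/wr 32): {"hnr":2,"qk":{"f":14,"wr":32},"re":47}
Size at path /qk: 2

Answer: 2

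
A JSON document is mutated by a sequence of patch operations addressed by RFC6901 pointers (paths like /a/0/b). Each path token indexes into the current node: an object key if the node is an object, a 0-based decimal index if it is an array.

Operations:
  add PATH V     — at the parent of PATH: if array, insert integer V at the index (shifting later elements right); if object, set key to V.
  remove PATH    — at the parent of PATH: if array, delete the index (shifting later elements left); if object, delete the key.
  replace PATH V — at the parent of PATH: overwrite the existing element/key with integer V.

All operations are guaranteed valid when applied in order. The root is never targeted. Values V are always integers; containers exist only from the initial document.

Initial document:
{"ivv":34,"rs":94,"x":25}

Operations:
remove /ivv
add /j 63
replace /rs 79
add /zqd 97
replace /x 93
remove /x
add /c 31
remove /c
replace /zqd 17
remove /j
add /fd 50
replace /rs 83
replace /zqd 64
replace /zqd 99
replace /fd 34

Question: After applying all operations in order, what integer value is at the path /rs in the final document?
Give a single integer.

Answer: 83

Derivation:
After op 1 (remove /ivv): {"rs":94,"x":25}
After op 2 (add /j 63): {"j":63,"rs":94,"x":25}
After op 3 (replace /rs 79): {"j":63,"rs":79,"x":25}
After op 4 (add /zqd 97): {"j":63,"rs":79,"x":25,"zqd":97}
After op 5 (replace /x 93): {"j":63,"rs":79,"x":93,"zqd":97}
After op 6 (remove /x): {"j":63,"rs":79,"zqd":97}
After op 7 (add /c 31): {"c":31,"j":63,"rs":79,"zqd":97}
After op 8 (remove /c): {"j":63,"rs":79,"zqd":97}
After op 9 (replace /zqd 17): {"j":63,"rs":79,"zqd":17}
After op 10 (remove /j): {"rs":79,"zqd":17}
After op 11 (add /fd 50): {"fd":50,"rs":79,"zqd":17}
After op 12 (replace /rs 83): {"fd":50,"rs":83,"zqd":17}
After op 13 (replace /zqd 64): {"fd":50,"rs":83,"zqd":64}
After op 14 (replace /zqd 99): {"fd":50,"rs":83,"zqd":99}
After op 15 (replace /fd 34): {"fd":34,"rs":83,"zqd":99}
Value at /rs: 83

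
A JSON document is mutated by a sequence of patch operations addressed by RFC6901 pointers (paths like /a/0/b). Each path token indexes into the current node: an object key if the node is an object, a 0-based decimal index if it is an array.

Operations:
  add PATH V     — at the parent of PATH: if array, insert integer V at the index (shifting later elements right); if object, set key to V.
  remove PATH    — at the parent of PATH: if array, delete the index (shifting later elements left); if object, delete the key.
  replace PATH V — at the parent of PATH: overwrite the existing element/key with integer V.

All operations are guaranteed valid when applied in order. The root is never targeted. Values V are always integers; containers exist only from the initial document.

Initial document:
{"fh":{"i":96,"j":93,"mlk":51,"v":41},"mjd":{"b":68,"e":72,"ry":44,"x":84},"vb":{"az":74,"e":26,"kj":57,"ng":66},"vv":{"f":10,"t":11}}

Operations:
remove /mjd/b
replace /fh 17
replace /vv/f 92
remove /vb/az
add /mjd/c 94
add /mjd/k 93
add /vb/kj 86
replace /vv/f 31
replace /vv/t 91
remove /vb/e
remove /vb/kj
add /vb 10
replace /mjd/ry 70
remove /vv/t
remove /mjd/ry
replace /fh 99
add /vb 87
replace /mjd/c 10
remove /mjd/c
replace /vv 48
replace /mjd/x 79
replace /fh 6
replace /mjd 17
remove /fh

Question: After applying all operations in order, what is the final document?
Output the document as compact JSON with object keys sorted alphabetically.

Answer: {"mjd":17,"vb":87,"vv":48}

Derivation:
After op 1 (remove /mjd/b): {"fh":{"i":96,"j":93,"mlk":51,"v":41},"mjd":{"e":72,"ry":44,"x":84},"vb":{"az":74,"e":26,"kj":57,"ng":66},"vv":{"f":10,"t":11}}
After op 2 (replace /fh 17): {"fh":17,"mjd":{"e":72,"ry":44,"x":84},"vb":{"az":74,"e":26,"kj":57,"ng":66},"vv":{"f":10,"t":11}}
After op 3 (replace /vv/f 92): {"fh":17,"mjd":{"e":72,"ry":44,"x":84},"vb":{"az":74,"e":26,"kj":57,"ng":66},"vv":{"f":92,"t":11}}
After op 4 (remove /vb/az): {"fh":17,"mjd":{"e":72,"ry":44,"x":84},"vb":{"e":26,"kj":57,"ng":66},"vv":{"f":92,"t":11}}
After op 5 (add /mjd/c 94): {"fh":17,"mjd":{"c":94,"e":72,"ry":44,"x":84},"vb":{"e":26,"kj":57,"ng":66},"vv":{"f":92,"t":11}}
After op 6 (add /mjd/k 93): {"fh":17,"mjd":{"c":94,"e":72,"k":93,"ry":44,"x":84},"vb":{"e":26,"kj":57,"ng":66},"vv":{"f":92,"t":11}}
After op 7 (add /vb/kj 86): {"fh":17,"mjd":{"c":94,"e":72,"k":93,"ry":44,"x":84},"vb":{"e":26,"kj":86,"ng":66},"vv":{"f":92,"t":11}}
After op 8 (replace /vv/f 31): {"fh":17,"mjd":{"c":94,"e":72,"k":93,"ry":44,"x":84},"vb":{"e":26,"kj":86,"ng":66},"vv":{"f":31,"t":11}}
After op 9 (replace /vv/t 91): {"fh":17,"mjd":{"c":94,"e":72,"k":93,"ry":44,"x":84},"vb":{"e":26,"kj":86,"ng":66},"vv":{"f":31,"t":91}}
After op 10 (remove /vb/e): {"fh":17,"mjd":{"c":94,"e":72,"k":93,"ry":44,"x":84},"vb":{"kj":86,"ng":66},"vv":{"f":31,"t":91}}
After op 11 (remove /vb/kj): {"fh":17,"mjd":{"c":94,"e":72,"k":93,"ry":44,"x":84},"vb":{"ng":66},"vv":{"f":31,"t":91}}
After op 12 (add /vb 10): {"fh":17,"mjd":{"c":94,"e":72,"k":93,"ry":44,"x":84},"vb":10,"vv":{"f":31,"t":91}}
After op 13 (replace /mjd/ry 70): {"fh":17,"mjd":{"c":94,"e":72,"k":93,"ry":70,"x":84},"vb":10,"vv":{"f":31,"t":91}}
After op 14 (remove /vv/t): {"fh":17,"mjd":{"c":94,"e":72,"k":93,"ry":70,"x":84},"vb":10,"vv":{"f":31}}
After op 15 (remove /mjd/ry): {"fh":17,"mjd":{"c":94,"e":72,"k":93,"x":84},"vb":10,"vv":{"f":31}}
After op 16 (replace /fh 99): {"fh":99,"mjd":{"c":94,"e":72,"k":93,"x":84},"vb":10,"vv":{"f":31}}
After op 17 (add /vb 87): {"fh":99,"mjd":{"c":94,"e":72,"k":93,"x":84},"vb":87,"vv":{"f":31}}
After op 18 (replace /mjd/c 10): {"fh":99,"mjd":{"c":10,"e":72,"k":93,"x":84},"vb":87,"vv":{"f":31}}
After op 19 (remove /mjd/c): {"fh":99,"mjd":{"e":72,"k":93,"x":84},"vb":87,"vv":{"f":31}}
After op 20 (replace /vv 48): {"fh":99,"mjd":{"e":72,"k":93,"x":84},"vb":87,"vv":48}
After op 21 (replace /mjd/x 79): {"fh":99,"mjd":{"e":72,"k":93,"x":79},"vb":87,"vv":48}
After op 22 (replace /fh 6): {"fh":6,"mjd":{"e":72,"k":93,"x":79},"vb":87,"vv":48}
After op 23 (replace /mjd 17): {"fh":6,"mjd":17,"vb":87,"vv":48}
After op 24 (remove /fh): {"mjd":17,"vb":87,"vv":48}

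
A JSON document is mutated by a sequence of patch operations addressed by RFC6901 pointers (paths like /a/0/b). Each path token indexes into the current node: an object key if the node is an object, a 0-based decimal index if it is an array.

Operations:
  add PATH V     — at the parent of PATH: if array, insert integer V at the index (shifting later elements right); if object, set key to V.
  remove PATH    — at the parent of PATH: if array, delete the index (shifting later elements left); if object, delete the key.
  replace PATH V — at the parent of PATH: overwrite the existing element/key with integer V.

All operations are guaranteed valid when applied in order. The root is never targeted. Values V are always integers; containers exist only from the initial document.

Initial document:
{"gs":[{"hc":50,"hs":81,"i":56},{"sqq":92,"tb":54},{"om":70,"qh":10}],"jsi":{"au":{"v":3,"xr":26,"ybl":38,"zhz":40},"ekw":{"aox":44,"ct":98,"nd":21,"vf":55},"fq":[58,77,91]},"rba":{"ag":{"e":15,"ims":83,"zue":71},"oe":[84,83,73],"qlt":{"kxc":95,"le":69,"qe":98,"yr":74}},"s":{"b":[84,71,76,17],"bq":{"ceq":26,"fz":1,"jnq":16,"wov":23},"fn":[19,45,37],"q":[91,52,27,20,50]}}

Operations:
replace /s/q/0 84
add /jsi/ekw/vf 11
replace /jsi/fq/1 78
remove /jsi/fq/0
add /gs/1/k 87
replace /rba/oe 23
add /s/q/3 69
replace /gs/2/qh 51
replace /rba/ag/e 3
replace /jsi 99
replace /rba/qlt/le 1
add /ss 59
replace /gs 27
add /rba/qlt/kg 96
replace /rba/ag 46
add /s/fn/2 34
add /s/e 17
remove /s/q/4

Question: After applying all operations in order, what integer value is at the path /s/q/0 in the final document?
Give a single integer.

After op 1 (replace /s/q/0 84): {"gs":[{"hc":50,"hs":81,"i":56},{"sqq":92,"tb":54},{"om":70,"qh":10}],"jsi":{"au":{"v":3,"xr":26,"ybl":38,"zhz":40},"ekw":{"aox":44,"ct":98,"nd":21,"vf":55},"fq":[58,77,91]},"rba":{"ag":{"e":15,"ims":83,"zue":71},"oe":[84,83,73],"qlt":{"kxc":95,"le":69,"qe":98,"yr":74}},"s":{"b":[84,71,76,17],"bq":{"ceq":26,"fz":1,"jnq":16,"wov":23},"fn":[19,45,37],"q":[84,52,27,20,50]}}
After op 2 (add /jsi/ekw/vf 11): {"gs":[{"hc":50,"hs":81,"i":56},{"sqq":92,"tb":54},{"om":70,"qh":10}],"jsi":{"au":{"v":3,"xr":26,"ybl":38,"zhz":40},"ekw":{"aox":44,"ct":98,"nd":21,"vf":11},"fq":[58,77,91]},"rba":{"ag":{"e":15,"ims":83,"zue":71},"oe":[84,83,73],"qlt":{"kxc":95,"le":69,"qe":98,"yr":74}},"s":{"b":[84,71,76,17],"bq":{"ceq":26,"fz":1,"jnq":16,"wov":23},"fn":[19,45,37],"q":[84,52,27,20,50]}}
After op 3 (replace /jsi/fq/1 78): {"gs":[{"hc":50,"hs":81,"i":56},{"sqq":92,"tb":54},{"om":70,"qh":10}],"jsi":{"au":{"v":3,"xr":26,"ybl":38,"zhz":40},"ekw":{"aox":44,"ct":98,"nd":21,"vf":11},"fq":[58,78,91]},"rba":{"ag":{"e":15,"ims":83,"zue":71},"oe":[84,83,73],"qlt":{"kxc":95,"le":69,"qe":98,"yr":74}},"s":{"b":[84,71,76,17],"bq":{"ceq":26,"fz":1,"jnq":16,"wov":23},"fn":[19,45,37],"q":[84,52,27,20,50]}}
After op 4 (remove /jsi/fq/0): {"gs":[{"hc":50,"hs":81,"i":56},{"sqq":92,"tb":54},{"om":70,"qh":10}],"jsi":{"au":{"v":3,"xr":26,"ybl":38,"zhz":40},"ekw":{"aox":44,"ct":98,"nd":21,"vf":11},"fq":[78,91]},"rba":{"ag":{"e":15,"ims":83,"zue":71},"oe":[84,83,73],"qlt":{"kxc":95,"le":69,"qe":98,"yr":74}},"s":{"b":[84,71,76,17],"bq":{"ceq":26,"fz":1,"jnq":16,"wov":23},"fn":[19,45,37],"q":[84,52,27,20,50]}}
After op 5 (add /gs/1/k 87): {"gs":[{"hc":50,"hs":81,"i":56},{"k":87,"sqq":92,"tb":54},{"om":70,"qh":10}],"jsi":{"au":{"v":3,"xr":26,"ybl":38,"zhz":40},"ekw":{"aox":44,"ct":98,"nd":21,"vf":11},"fq":[78,91]},"rba":{"ag":{"e":15,"ims":83,"zue":71},"oe":[84,83,73],"qlt":{"kxc":95,"le":69,"qe":98,"yr":74}},"s":{"b":[84,71,76,17],"bq":{"ceq":26,"fz":1,"jnq":16,"wov":23},"fn":[19,45,37],"q":[84,52,27,20,50]}}
After op 6 (replace /rba/oe 23): {"gs":[{"hc":50,"hs":81,"i":56},{"k":87,"sqq":92,"tb":54},{"om":70,"qh":10}],"jsi":{"au":{"v":3,"xr":26,"ybl":38,"zhz":40},"ekw":{"aox":44,"ct":98,"nd":21,"vf":11},"fq":[78,91]},"rba":{"ag":{"e":15,"ims":83,"zue":71},"oe":23,"qlt":{"kxc":95,"le":69,"qe":98,"yr":74}},"s":{"b":[84,71,76,17],"bq":{"ceq":26,"fz":1,"jnq":16,"wov":23},"fn":[19,45,37],"q":[84,52,27,20,50]}}
After op 7 (add /s/q/3 69): {"gs":[{"hc":50,"hs":81,"i":56},{"k":87,"sqq":92,"tb":54},{"om":70,"qh":10}],"jsi":{"au":{"v":3,"xr":26,"ybl":38,"zhz":40},"ekw":{"aox":44,"ct":98,"nd":21,"vf":11},"fq":[78,91]},"rba":{"ag":{"e":15,"ims":83,"zue":71},"oe":23,"qlt":{"kxc":95,"le":69,"qe":98,"yr":74}},"s":{"b":[84,71,76,17],"bq":{"ceq":26,"fz":1,"jnq":16,"wov":23},"fn":[19,45,37],"q":[84,52,27,69,20,50]}}
After op 8 (replace /gs/2/qh 51): {"gs":[{"hc":50,"hs":81,"i":56},{"k":87,"sqq":92,"tb":54},{"om":70,"qh":51}],"jsi":{"au":{"v":3,"xr":26,"ybl":38,"zhz":40},"ekw":{"aox":44,"ct":98,"nd":21,"vf":11},"fq":[78,91]},"rba":{"ag":{"e":15,"ims":83,"zue":71},"oe":23,"qlt":{"kxc":95,"le":69,"qe":98,"yr":74}},"s":{"b":[84,71,76,17],"bq":{"ceq":26,"fz":1,"jnq":16,"wov":23},"fn":[19,45,37],"q":[84,52,27,69,20,50]}}
After op 9 (replace /rba/ag/e 3): {"gs":[{"hc":50,"hs":81,"i":56},{"k":87,"sqq":92,"tb":54},{"om":70,"qh":51}],"jsi":{"au":{"v":3,"xr":26,"ybl":38,"zhz":40},"ekw":{"aox":44,"ct":98,"nd":21,"vf":11},"fq":[78,91]},"rba":{"ag":{"e":3,"ims":83,"zue":71},"oe":23,"qlt":{"kxc":95,"le":69,"qe":98,"yr":74}},"s":{"b":[84,71,76,17],"bq":{"ceq":26,"fz":1,"jnq":16,"wov":23},"fn":[19,45,37],"q":[84,52,27,69,20,50]}}
After op 10 (replace /jsi 99): {"gs":[{"hc":50,"hs":81,"i":56},{"k":87,"sqq":92,"tb":54},{"om":70,"qh":51}],"jsi":99,"rba":{"ag":{"e":3,"ims":83,"zue":71},"oe":23,"qlt":{"kxc":95,"le":69,"qe":98,"yr":74}},"s":{"b":[84,71,76,17],"bq":{"ceq":26,"fz":1,"jnq":16,"wov":23},"fn":[19,45,37],"q":[84,52,27,69,20,50]}}
After op 11 (replace /rba/qlt/le 1): {"gs":[{"hc":50,"hs":81,"i":56},{"k":87,"sqq":92,"tb":54},{"om":70,"qh":51}],"jsi":99,"rba":{"ag":{"e":3,"ims":83,"zue":71},"oe":23,"qlt":{"kxc":95,"le":1,"qe":98,"yr":74}},"s":{"b":[84,71,76,17],"bq":{"ceq":26,"fz":1,"jnq":16,"wov":23},"fn":[19,45,37],"q":[84,52,27,69,20,50]}}
After op 12 (add /ss 59): {"gs":[{"hc":50,"hs":81,"i":56},{"k":87,"sqq":92,"tb":54},{"om":70,"qh":51}],"jsi":99,"rba":{"ag":{"e":3,"ims":83,"zue":71},"oe":23,"qlt":{"kxc":95,"le":1,"qe":98,"yr":74}},"s":{"b":[84,71,76,17],"bq":{"ceq":26,"fz":1,"jnq":16,"wov":23},"fn":[19,45,37],"q":[84,52,27,69,20,50]},"ss":59}
After op 13 (replace /gs 27): {"gs":27,"jsi":99,"rba":{"ag":{"e":3,"ims":83,"zue":71},"oe":23,"qlt":{"kxc":95,"le":1,"qe":98,"yr":74}},"s":{"b":[84,71,76,17],"bq":{"ceq":26,"fz":1,"jnq":16,"wov":23},"fn":[19,45,37],"q":[84,52,27,69,20,50]},"ss":59}
After op 14 (add /rba/qlt/kg 96): {"gs":27,"jsi":99,"rba":{"ag":{"e":3,"ims":83,"zue":71},"oe":23,"qlt":{"kg":96,"kxc":95,"le":1,"qe":98,"yr":74}},"s":{"b":[84,71,76,17],"bq":{"ceq":26,"fz":1,"jnq":16,"wov":23},"fn":[19,45,37],"q":[84,52,27,69,20,50]},"ss":59}
After op 15 (replace /rba/ag 46): {"gs":27,"jsi":99,"rba":{"ag":46,"oe":23,"qlt":{"kg":96,"kxc":95,"le":1,"qe":98,"yr":74}},"s":{"b":[84,71,76,17],"bq":{"ceq":26,"fz":1,"jnq":16,"wov":23},"fn":[19,45,37],"q":[84,52,27,69,20,50]},"ss":59}
After op 16 (add /s/fn/2 34): {"gs":27,"jsi":99,"rba":{"ag":46,"oe":23,"qlt":{"kg":96,"kxc":95,"le":1,"qe":98,"yr":74}},"s":{"b":[84,71,76,17],"bq":{"ceq":26,"fz":1,"jnq":16,"wov":23},"fn":[19,45,34,37],"q":[84,52,27,69,20,50]},"ss":59}
After op 17 (add /s/e 17): {"gs":27,"jsi":99,"rba":{"ag":46,"oe":23,"qlt":{"kg":96,"kxc":95,"le":1,"qe":98,"yr":74}},"s":{"b":[84,71,76,17],"bq":{"ceq":26,"fz":1,"jnq":16,"wov":23},"e":17,"fn":[19,45,34,37],"q":[84,52,27,69,20,50]},"ss":59}
After op 18 (remove /s/q/4): {"gs":27,"jsi":99,"rba":{"ag":46,"oe":23,"qlt":{"kg":96,"kxc":95,"le":1,"qe":98,"yr":74}},"s":{"b":[84,71,76,17],"bq":{"ceq":26,"fz":1,"jnq":16,"wov":23},"e":17,"fn":[19,45,34,37],"q":[84,52,27,69,50]},"ss":59}
Value at /s/q/0: 84

Answer: 84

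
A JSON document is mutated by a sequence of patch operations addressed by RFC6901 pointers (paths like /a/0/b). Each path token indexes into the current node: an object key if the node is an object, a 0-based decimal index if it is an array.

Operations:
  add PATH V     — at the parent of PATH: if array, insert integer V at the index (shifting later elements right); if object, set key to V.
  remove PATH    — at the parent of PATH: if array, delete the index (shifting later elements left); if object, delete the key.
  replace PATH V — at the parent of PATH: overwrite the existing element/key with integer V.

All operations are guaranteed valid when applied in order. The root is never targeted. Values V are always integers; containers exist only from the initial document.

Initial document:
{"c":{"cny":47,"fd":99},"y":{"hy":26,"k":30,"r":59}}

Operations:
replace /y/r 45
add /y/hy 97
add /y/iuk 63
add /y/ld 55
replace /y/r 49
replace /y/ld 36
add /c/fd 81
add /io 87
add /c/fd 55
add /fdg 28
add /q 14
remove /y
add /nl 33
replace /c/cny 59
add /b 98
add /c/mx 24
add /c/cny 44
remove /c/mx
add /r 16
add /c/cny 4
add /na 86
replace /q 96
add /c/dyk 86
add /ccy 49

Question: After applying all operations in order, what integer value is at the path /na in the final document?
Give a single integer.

After op 1 (replace /y/r 45): {"c":{"cny":47,"fd":99},"y":{"hy":26,"k":30,"r":45}}
After op 2 (add /y/hy 97): {"c":{"cny":47,"fd":99},"y":{"hy":97,"k":30,"r":45}}
After op 3 (add /y/iuk 63): {"c":{"cny":47,"fd":99},"y":{"hy":97,"iuk":63,"k":30,"r":45}}
After op 4 (add /y/ld 55): {"c":{"cny":47,"fd":99},"y":{"hy":97,"iuk":63,"k":30,"ld":55,"r":45}}
After op 5 (replace /y/r 49): {"c":{"cny":47,"fd":99},"y":{"hy":97,"iuk":63,"k":30,"ld":55,"r":49}}
After op 6 (replace /y/ld 36): {"c":{"cny":47,"fd":99},"y":{"hy":97,"iuk":63,"k":30,"ld":36,"r":49}}
After op 7 (add /c/fd 81): {"c":{"cny":47,"fd":81},"y":{"hy":97,"iuk":63,"k":30,"ld":36,"r":49}}
After op 8 (add /io 87): {"c":{"cny":47,"fd":81},"io":87,"y":{"hy":97,"iuk":63,"k":30,"ld":36,"r":49}}
After op 9 (add /c/fd 55): {"c":{"cny":47,"fd":55},"io":87,"y":{"hy":97,"iuk":63,"k":30,"ld":36,"r":49}}
After op 10 (add /fdg 28): {"c":{"cny":47,"fd":55},"fdg":28,"io":87,"y":{"hy":97,"iuk":63,"k":30,"ld":36,"r":49}}
After op 11 (add /q 14): {"c":{"cny":47,"fd":55},"fdg":28,"io":87,"q":14,"y":{"hy":97,"iuk":63,"k":30,"ld":36,"r":49}}
After op 12 (remove /y): {"c":{"cny":47,"fd":55},"fdg":28,"io":87,"q":14}
After op 13 (add /nl 33): {"c":{"cny":47,"fd":55},"fdg":28,"io":87,"nl":33,"q":14}
After op 14 (replace /c/cny 59): {"c":{"cny":59,"fd":55},"fdg":28,"io":87,"nl":33,"q":14}
After op 15 (add /b 98): {"b":98,"c":{"cny":59,"fd":55},"fdg":28,"io":87,"nl":33,"q":14}
After op 16 (add /c/mx 24): {"b":98,"c":{"cny":59,"fd":55,"mx":24},"fdg":28,"io":87,"nl":33,"q":14}
After op 17 (add /c/cny 44): {"b":98,"c":{"cny":44,"fd":55,"mx":24},"fdg":28,"io":87,"nl":33,"q":14}
After op 18 (remove /c/mx): {"b":98,"c":{"cny":44,"fd":55},"fdg":28,"io":87,"nl":33,"q":14}
After op 19 (add /r 16): {"b":98,"c":{"cny":44,"fd":55},"fdg":28,"io":87,"nl":33,"q":14,"r":16}
After op 20 (add /c/cny 4): {"b":98,"c":{"cny":4,"fd":55},"fdg":28,"io":87,"nl":33,"q":14,"r":16}
After op 21 (add /na 86): {"b":98,"c":{"cny":4,"fd":55},"fdg":28,"io":87,"na":86,"nl":33,"q":14,"r":16}
After op 22 (replace /q 96): {"b":98,"c":{"cny":4,"fd":55},"fdg":28,"io":87,"na":86,"nl":33,"q":96,"r":16}
After op 23 (add /c/dyk 86): {"b":98,"c":{"cny":4,"dyk":86,"fd":55},"fdg":28,"io":87,"na":86,"nl":33,"q":96,"r":16}
After op 24 (add /ccy 49): {"b":98,"c":{"cny":4,"dyk":86,"fd":55},"ccy":49,"fdg":28,"io":87,"na":86,"nl":33,"q":96,"r":16}
Value at /na: 86

Answer: 86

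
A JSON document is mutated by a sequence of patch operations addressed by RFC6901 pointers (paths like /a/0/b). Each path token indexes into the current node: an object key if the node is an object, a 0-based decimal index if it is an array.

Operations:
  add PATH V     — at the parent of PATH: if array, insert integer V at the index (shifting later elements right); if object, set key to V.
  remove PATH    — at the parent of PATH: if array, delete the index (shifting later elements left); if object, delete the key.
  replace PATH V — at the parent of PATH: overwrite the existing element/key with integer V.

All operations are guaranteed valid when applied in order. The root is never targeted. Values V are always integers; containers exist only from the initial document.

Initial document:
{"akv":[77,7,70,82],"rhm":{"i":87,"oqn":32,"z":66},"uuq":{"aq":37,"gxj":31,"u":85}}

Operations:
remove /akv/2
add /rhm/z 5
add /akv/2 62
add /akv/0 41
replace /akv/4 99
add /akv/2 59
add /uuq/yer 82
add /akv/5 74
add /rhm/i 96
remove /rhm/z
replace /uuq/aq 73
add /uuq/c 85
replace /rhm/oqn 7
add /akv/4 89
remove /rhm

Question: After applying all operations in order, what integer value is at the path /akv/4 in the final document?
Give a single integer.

After op 1 (remove /akv/2): {"akv":[77,7,82],"rhm":{"i":87,"oqn":32,"z":66},"uuq":{"aq":37,"gxj":31,"u":85}}
After op 2 (add /rhm/z 5): {"akv":[77,7,82],"rhm":{"i":87,"oqn":32,"z":5},"uuq":{"aq":37,"gxj":31,"u":85}}
After op 3 (add /akv/2 62): {"akv":[77,7,62,82],"rhm":{"i":87,"oqn":32,"z":5},"uuq":{"aq":37,"gxj":31,"u":85}}
After op 4 (add /akv/0 41): {"akv":[41,77,7,62,82],"rhm":{"i":87,"oqn":32,"z":5},"uuq":{"aq":37,"gxj":31,"u":85}}
After op 5 (replace /akv/4 99): {"akv":[41,77,7,62,99],"rhm":{"i":87,"oqn":32,"z":5},"uuq":{"aq":37,"gxj":31,"u":85}}
After op 6 (add /akv/2 59): {"akv":[41,77,59,7,62,99],"rhm":{"i":87,"oqn":32,"z":5},"uuq":{"aq":37,"gxj":31,"u":85}}
After op 7 (add /uuq/yer 82): {"akv":[41,77,59,7,62,99],"rhm":{"i":87,"oqn":32,"z":5},"uuq":{"aq":37,"gxj":31,"u":85,"yer":82}}
After op 8 (add /akv/5 74): {"akv":[41,77,59,7,62,74,99],"rhm":{"i":87,"oqn":32,"z":5},"uuq":{"aq":37,"gxj":31,"u":85,"yer":82}}
After op 9 (add /rhm/i 96): {"akv":[41,77,59,7,62,74,99],"rhm":{"i":96,"oqn":32,"z":5},"uuq":{"aq":37,"gxj":31,"u":85,"yer":82}}
After op 10 (remove /rhm/z): {"akv":[41,77,59,7,62,74,99],"rhm":{"i":96,"oqn":32},"uuq":{"aq":37,"gxj":31,"u":85,"yer":82}}
After op 11 (replace /uuq/aq 73): {"akv":[41,77,59,7,62,74,99],"rhm":{"i":96,"oqn":32},"uuq":{"aq":73,"gxj":31,"u":85,"yer":82}}
After op 12 (add /uuq/c 85): {"akv":[41,77,59,7,62,74,99],"rhm":{"i":96,"oqn":32},"uuq":{"aq":73,"c":85,"gxj":31,"u":85,"yer":82}}
After op 13 (replace /rhm/oqn 7): {"akv":[41,77,59,7,62,74,99],"rhm":{"i":96,"oqn":7},"uuq":{"aq":73,"c":85,"gxj":31,"u":85,"yer":82}}
After op 14 (add /akv/4 89): {"akv":[41,77,59,7,89,62,74,99],"rhm":{"i":96,"oqn":7},"uuq":{"aq":73,"c":85,"gxj":31,"u":85,"yer":82}}
After op 15 (remove /rhm): {"akv":[41,77,59,7,89,62,74,99],"uuq":{"aq":73,"c":85,"gxj":31,"u":85,"yer":82}}
Value at /akv/4: 89

Answer: 89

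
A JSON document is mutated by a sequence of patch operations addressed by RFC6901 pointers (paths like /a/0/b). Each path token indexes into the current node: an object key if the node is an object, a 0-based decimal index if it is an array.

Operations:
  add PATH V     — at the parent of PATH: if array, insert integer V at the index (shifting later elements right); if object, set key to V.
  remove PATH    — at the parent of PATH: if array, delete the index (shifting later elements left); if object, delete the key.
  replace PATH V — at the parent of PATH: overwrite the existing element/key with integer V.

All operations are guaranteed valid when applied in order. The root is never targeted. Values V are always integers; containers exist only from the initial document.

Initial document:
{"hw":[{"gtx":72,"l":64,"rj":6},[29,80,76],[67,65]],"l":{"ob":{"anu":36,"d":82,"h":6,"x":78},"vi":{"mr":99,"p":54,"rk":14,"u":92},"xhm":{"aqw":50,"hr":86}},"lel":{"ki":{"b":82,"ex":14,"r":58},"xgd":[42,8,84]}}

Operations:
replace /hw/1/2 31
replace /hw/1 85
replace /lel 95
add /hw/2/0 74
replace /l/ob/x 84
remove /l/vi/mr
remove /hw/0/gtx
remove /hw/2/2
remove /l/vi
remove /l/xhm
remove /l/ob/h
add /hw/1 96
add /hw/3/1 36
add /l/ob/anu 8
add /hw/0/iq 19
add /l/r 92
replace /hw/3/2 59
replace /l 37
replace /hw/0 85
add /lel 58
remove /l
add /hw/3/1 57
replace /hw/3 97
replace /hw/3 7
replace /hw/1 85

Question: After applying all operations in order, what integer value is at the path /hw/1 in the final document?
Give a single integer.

Answer: 85

Derivation:
After op 1 (replace /hw/1/2 31): {"hw":[{"gtx":72,"l":64,"rj":6},[29,80,31],[67,65]],"l":{"ob":{"anu":36,"d":82,"h":6,"x":78},"vi":{"mr":99,"p":54,"rk":14,"u":92},"xhm":{"aqw":50,"hr":86}},"lel":{"ki":{"b":82,"ex":14,"r":58},"xgd":[42,8,84]}}
After op 2 (replace /hw/1 85): {"hw":[{"gtx":72,"l":64,"rj":6},85,[67,65]],"l":{"ob":{"anu":36,"d":82,"h":6,"x":78},"vi":{"mr":99,"p":54,"rk":14,"u":92},"xhm":{"aqw":50,"hr":86}},"lel":{"ki":{"b":82,"ex":14,"r":58},"xgd":[42,8,84]}}
After op 3 (replace /lel 95): {"hw":[{"gtx":72,"l":64,"rj":6},85,[67,65]],"l":{"ob":{"anu":36,"d":82,"h":6,"x":78},"vi":{"mr":99,"p":54,"rk":14,"u":92},"xhm":{"aqw":50,"hr":86}},"lel":95}
After op 4 (add /hw/2/0 74): {"hw":[{"gtx":72,"l":64,"rj":6},85,[74,67,65]],"l":{"ob":{"anu":36,"d":82,"h":6,"x":78},"vi":{"mr":99,"p":54,"rk":14,"u":92},"xhm":{"aqw":50,"hr":86}},"lel":95}
After op 5 (replace /l/ob/x 84): {"hw":[{"gtx":72,"l":64,"rj":6},85,[74,67,65]],"l":{"ob":{"anu":36,"d":82,"h":6,"x":84},"vi":{"mr":99,"p":54,"rk":14,"u":92},"xhm":{"aqw":50,"hr":86}},"lel":95}
After op 6 (remove /l/vi/mr): {"hw":[{"gtx":72,"l":64,"rj":6},85,[74,67,65]],"l":{"ob":{"anu":36,"d":82,"h":6,"x":84},"vi":{"p":54,"rk":14,"u":92},"xhm":{"aqw":50,"hr":86}},"lel":95}
After op 7 (remove /hw/0/gtx): {"hw":[{"l":64,"rj":6},85,[74,67,65]],"l":{"ob":{"anu":36,"d":82,"h":6,"x":84},"vi":{"p":54,"rk":14,"u":92},"xhm":{"aqw":50,"hr":86}},"lel":95}
After op 8 (remove /hw/2/2): {"hw":[{"l":64,"rj":6},85,[74,67]],"l":{"ob":{"anu":36,"d":82,"h":6,"x":84},"vi":{"p":54,"rk":14,"u":92},"xhm":{"aqw":50,"hr":86}},"lel":95}
After op 9 (remove /l/vi): {"hw":[{"l":64,"rj":6},85,[74,67]],"l":{"ob":{"anu":36,"d":82,"h":6,"x":84},"xhm":{"aqw":50,"hr":86}},"lel":95}
After op 10 (remove /l/xhm): {"hw":[{"l":64,"rj":6},85,[74,67]],"l":{"ob":{"anu":36,"d":82,"h":6,"x":84}},"lel":95}
After op 11 (remove /l/ob/h): {"hw":[{"l":64,"rj":6},85,[74,67]],"l":{"ob":{"anu":36,"d":82,"x":84}},"lel":95}
After op 12 (add /hw/1 96): {"hw":[{"l":64,"rj":6},96,85,[74,67]],"l":{"ob":{"anu":36,"d":82,"x":84}},"lel":95}
After op 13 (add /hw/3/1 36): {"hw":[{"l":64,"rj":6},96,85,[74,36,67]],"l":{"ob":{"anu":36,"d":82,"x":84}},"lel":95}
After op 14 (add /l/ob/anu 8): {"hw":[{"l":64,"rj":6},96,85,[74,36,67]],"l":{"ob":{"anu":8,"d":82,"x":84}},"lel":95}
After op 15 (add /hw/0/iq 19): {"hw":[{"iq":19,"l":64,"rj":6},96,85,[74,36,67]],"l":{"ob":{"anu":8,"d":82,"x":84}},"lel":95}
After op 16 (add /l/r 92): {"hw":[{"iq":19,"l":64,"rj":6},96,85,[74,36,67]],"l":{"ob":{"anu":8,"d":82,"x":84},"r":92},"lel":95}
After op 17 (replace /hw/3/2 59): {"hw":[{"iq":19,"l":64,"rj":6},96,85,[74,36,59]],"l":{"ob":{"anu":8,"d":82,"x":84},"r":92},"lel":95}
After op 18 (replace /l 37): {"hw":[{"iq":19,"l":64,"rj":6},96,85,[74,36,59]],"l":37,"lel":95}
After op 19 (replace /hw/0 85): {"hw":[85,96,85,[74,36,59]],"l":37,"lel":95}
After op 20 (add /lel 58): {"hw":[85,96,85,[74,36,59]],"l":37,"lel":58}
After op 21 (remove /l): {"hw":[85,96,85,[74,36,59]],"lel":58}
After op 22 (add /hw/3/1 57): {"hw":[85,96,85,[74,57,36,59]],"lel":58}
After op 23 (replace /hw/3 97): {"hw":[85,96,85,97],"lel":58}
After op 24 (replace /hw/3 7): {"hw":[85,96,85,7],"lel":58}
After op 25 (replace /hw/1 85): {"hw":[85,85,85,7],"lel":58}
Value at /hw/1: 85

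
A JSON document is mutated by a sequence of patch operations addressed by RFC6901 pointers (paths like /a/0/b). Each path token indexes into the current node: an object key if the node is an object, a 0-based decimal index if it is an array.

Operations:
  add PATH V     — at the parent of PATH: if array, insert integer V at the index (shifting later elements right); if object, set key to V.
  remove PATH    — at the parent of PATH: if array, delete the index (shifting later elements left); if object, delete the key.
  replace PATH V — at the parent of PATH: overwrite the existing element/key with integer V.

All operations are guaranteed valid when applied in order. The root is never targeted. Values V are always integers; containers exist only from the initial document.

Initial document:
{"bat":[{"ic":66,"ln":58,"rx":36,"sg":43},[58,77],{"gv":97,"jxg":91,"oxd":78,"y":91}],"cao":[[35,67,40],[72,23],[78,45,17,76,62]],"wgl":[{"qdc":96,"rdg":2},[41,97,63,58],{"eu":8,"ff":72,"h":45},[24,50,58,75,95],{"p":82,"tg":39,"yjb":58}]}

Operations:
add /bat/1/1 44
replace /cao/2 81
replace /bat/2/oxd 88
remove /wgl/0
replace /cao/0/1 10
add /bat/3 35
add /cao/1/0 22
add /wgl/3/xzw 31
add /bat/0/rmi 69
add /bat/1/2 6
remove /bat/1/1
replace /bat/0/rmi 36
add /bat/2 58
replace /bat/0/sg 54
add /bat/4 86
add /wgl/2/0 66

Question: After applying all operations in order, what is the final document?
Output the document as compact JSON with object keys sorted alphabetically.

After op 1 (add /bat/1/1 44): {"bat":[{"ic":66,"ln":58,"rx":36,"sg":43},[58,44,77],{"gv":97,"jxg":91,"oxd":78,"y":91}],"cao":[[35,67,40],[72,23],[78,45,17,76,62]],"wgl":[{"qdc":96,"rdg":2},[41,97,63,58],{"eu":8,"ff":72,"h":45},[24,50,58,75,95],{"p":82,"tg":39,"yjb":58}]}
After op 2 (replace /cao/2 81): {"bat":[{"ic":66,"ln":58,"rx":36,"sg":43},[58,44,77],{"gv":97,"jxg":91,"oxd":78,"y":91}],"cao":[[35,67,40],[72,23],81],"wgl":[{"qdc":96,"rdg":2},[41,97,63,58],{"eu":8,"ff":72,"h":45},[24,50,58,75,95],{"p":82,"tg":39,"yjb":58}]}
After op 3 (replace /bat/2/oxd 88): {"bat":[{"ic":66,"ln":58,"rx":36,"sg":43},[58,44,77],{"gv":97,"jxg":91,"oxd":88,"y":91}],"cao":[[35,67,40],[72,23],81],"wgl":[{"qdc":96,"rdg":2},[41,97,63,58],{"eu":8,"ff":72,"h":45},[24,50,58,75,95],{"p":82,"tg":39,"yjb":58}]}
After op 4 (remove /wgl/0): {"bat":[{"ic":66,"ln":58,"rx":36,"sg":43},[58,44,77],{"gv":97,"jxg":91,"oxd":88,"y":91}],"cao":[[35,67,40],[72,23],81],"wgl":[[41,97,63,58],{"eu":8,"ff":72,"h":45},[24,50,58,75,95],{"p":82,"tg":39,"yjb":58}]}
After op 5 (replace /cao/0/1 10): {"bat":[{"ic":66,"ln":58,"rx":36,"sg":43},[58,44,77],{"gv":97,"jxg":91,"oxd":88,"y":91}],"cao":[[35,10,40],[72,23],81],"wgl":[[41,97,63,58],{"eu":8,"ff":72,"h":45},[24,50,58,75,95],{"p":82,"tg":39,"yjb":58}]}
After op 6 (add /bat/3 35): {"bat":[{"ic":66,"ln":58,"rx":36,"sg":43},[58,44,77],{"gv":97,"jxg":91,"oxd":88,"y":91},35],"cao":[[35,10,40],[72,23],81],"wgl":[[41,97,63,58],{"eu":8,"ff":72,"h":45},[24,50,58,75,95],{"p":82,"tg":39,"yjb":58}]}
After op 7 (add /cao/1/0 22): {"bat":[{"ic":66,"ln":58,"rx":36,"sg":43},[58,44,77],{"gv":97,"jxg":91,"oxd":88,"y":91},35],"cao":[[35,10,40],[22,72,23],81],"wgl":[[41,97,63,58],{"eu":8,"ff":72,"h":45},[24,50,58,75,95],{"p":82,"tg":39,"yjb":58}]}
After op 8 (add /wgl/3/xzw 31): {"bat":[{"ic":66,"ln":58,"rx":36,"sg":43},[58,44,77],{"gv":97,"jxg":91,"oxd":88,"y":91},35],"cao":[[35,10,40],[22,72,23],81],"wgl":[[41,97,63,58],{"eu":8,"ff":72,"h":45},[24,50,58,75,95],{"p":82,"tg":39,"xzw":31,"yjb":58}]}
After op 9 (add /bat/0/rmi 69): {"bat":[{"ic":66,"ln":58,"rmi":69,"rx":36,"sg":43},[58,44,77],{"gv":97,"jxg":91,"oxd":88,"y":91},35],"cao":[[35,10,40],[22,72,23],81],"wgl":[[41,97,63,58],{"eu":8,"ff":72,"h":45},[24,50,58,75,95],{"p":82,"tg":39,"xzw":31,"yjb":58}]}
After op 10 (add /bat/1/2 6): {"bat":[{"ic":66,"ln":58,"rmi":69,"rx":36,"sg":43},[58,44,6,77],{"gv":97,"jxg":91,"oxd":88,"y":91},35],"cao":[[35,10,40],[22,72,23],81],"wgl":[[41,97,63,58],{"eu":8,"ff":72,"h":45},[24,50,58,75,95],{"p":82,"tg":39,"xzw":31,"yjb":58}]}
After op 11 (remove /bat/1/1): {"bat":[{"ic":66,"ln":58,"rmi":69,"rx":36,"sg":43},[58,6,77],{"gv":97,"jxg":91,"oxd":88,"y":91},35],"cao":[[35,10,40],[22,72,23],81],"wgl":[[41,97,63,58],{"eu":8,"ff":72,"h":45},[24,50,58,75,95],{"p":82,"tg":39,"xzw":31,"yjb":58}]}
After op 12 (replace /bat/0/rmi 36): {"bat":[{"ic":66,"ln":58,"rmi":36,"rx":36,"sg":43},[58,6,77],{"gv":97,"jxg":91,"oxd":88,"y":91},35],"cao":[[35,10,40],[22,72,23],81],"wgl":[[41,97,63,58],{"eu":8,"ff":72,"h":45},[24,50,58,75,95],{"p":82,"tg":39,"xzw":31,"yjb":58}]}
After op 13 (add /bat/2 58): {"bat":[{"ic":66,"ln":58,"rmi":36,"rx":36,"sg":43},[58,6,77],58,{"gv":97,"jxg":91,"oxd":88,"y":91},35],"cao":[[35,10,40],[22,72,23],81],"wgl":[[41,97,63,58],{"eu":8,"ff":72,"h":45},[24,50,58,75,95],{"p":82,"tg":39,"xzw":31,"yjb":58}]}
After op 14 (replace /bat/0/sg 54): {"bat":[{"ic":66,"ln":58,"rmi":36,"rx":36,"sg":54},[58,6,77],58,{"gv":97,"jxg":91,"oxd":88,"y":91},35],"cao":[[35,10,40],[22,72,23],81],"wgl":[[41,97,63,58],{"eu":8,"ff":72,"h":45},[24,50,58,75,95],{"p":82,"tg":39,"xzw":31,"yjb":58}]}
After op 15 (add /bat/4 86): {"bat":[{"ic":66,"ln":58,"rmi":36,"rx":36,"sg":54},[58,6,77],58,{"gv":97,"jxg":91,"oxd":88,"y":91},86,35],"cao":[[35,10,40],[22,72,23],81],"wgl":[[41,97,63,58],{"eu":8,"ff":72,"h":45},[24,50,58,75,95],{"p":82,"tg":39,"xzw":31,"yjb":58}]}
After op 16 (add /wgl/2/0 66): {"bat":[{"ic":66,"ln":58,"rmi":36,"rx":36,"sg":54},[58,6,77],58,{"gv":97,"jxg":91,"oxd":88,"y":91},86,35],"cao":[[35,10,40],[22,72,23],81],"wgl":[[41,97,63,58],{"eu":8,"ff":72,"h":45},[66,24,50,58,75,95],{"p":82,"tg":39,"xzw":31,"yjb":58}]}

Answer: {"bat":[{"ic":66,"ln":58,"rmi":36,"rx":36,"sg":54},[58,6,77],58,{"gv":97,"jxg":91,"oxd":88,"y":91},86,35],"cao":[[35,10,40],[22,72,23],81],"wgl":[[41,97,63,58],{"eu":8,"ff":72,"h":45},[66,24,50,58,75,95],{"p":82,"tg":39,"xzw":31,"yjb":58}]}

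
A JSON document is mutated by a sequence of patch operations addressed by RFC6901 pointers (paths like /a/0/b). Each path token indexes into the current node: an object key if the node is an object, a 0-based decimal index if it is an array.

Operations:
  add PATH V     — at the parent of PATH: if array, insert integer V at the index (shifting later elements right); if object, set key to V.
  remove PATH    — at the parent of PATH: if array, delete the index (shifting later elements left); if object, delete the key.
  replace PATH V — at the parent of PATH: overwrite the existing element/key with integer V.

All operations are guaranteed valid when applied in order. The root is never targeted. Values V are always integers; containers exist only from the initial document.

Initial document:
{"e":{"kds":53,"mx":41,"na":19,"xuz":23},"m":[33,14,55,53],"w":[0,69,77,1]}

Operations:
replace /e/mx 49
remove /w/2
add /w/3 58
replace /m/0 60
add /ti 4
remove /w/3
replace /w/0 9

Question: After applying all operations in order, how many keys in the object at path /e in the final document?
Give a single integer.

After op 1 (replace /e/mx 49): {"e":{"kds":53,"mx":49,"na":19,"xuz":23},"m":[33,14,55,53],"w":[0,69,77,1]}
After op 2 (remove /w/2): {"e":{"kds":53,"mx":49,"na":19,"xuz":23},"m":[33,14,55,53],"w":[0,69,1]}
After op 3 (add /w/3 58): {"e":{"kds":53,"mx":49,"na":19,"xuz":23},"m":[33,14,55,53],"w":[0,69,1,58]}
After op 4 (replace /m/0 60): {"e":{"kds":53,"mx":49,"na":19,"xuz":23},"m":[60,14,55,53],"w":[0,69,1,58]}
After op 5 (add /ti 4): {"e":{"kds":53,"mx":49,"na":19,"xuz":23},"m":[60,14,55,53],"ti":4,"w":[0,69,1,58]}
After op 6 (remove /w/3): {"e":{"kds":53,"mx":49,"na":19,"xuz":23},"m":[60,14,55,53],"ti":4,"w":[0,69,1]}
After op 7 (replace /w/0 9): {"e":{"kds":53,"mx":49,"na":19,"xuz":23},"m":[60,14,55,53],"ti":4,"w":[9,69,1]}
Size at path /e: 4

Answer: 4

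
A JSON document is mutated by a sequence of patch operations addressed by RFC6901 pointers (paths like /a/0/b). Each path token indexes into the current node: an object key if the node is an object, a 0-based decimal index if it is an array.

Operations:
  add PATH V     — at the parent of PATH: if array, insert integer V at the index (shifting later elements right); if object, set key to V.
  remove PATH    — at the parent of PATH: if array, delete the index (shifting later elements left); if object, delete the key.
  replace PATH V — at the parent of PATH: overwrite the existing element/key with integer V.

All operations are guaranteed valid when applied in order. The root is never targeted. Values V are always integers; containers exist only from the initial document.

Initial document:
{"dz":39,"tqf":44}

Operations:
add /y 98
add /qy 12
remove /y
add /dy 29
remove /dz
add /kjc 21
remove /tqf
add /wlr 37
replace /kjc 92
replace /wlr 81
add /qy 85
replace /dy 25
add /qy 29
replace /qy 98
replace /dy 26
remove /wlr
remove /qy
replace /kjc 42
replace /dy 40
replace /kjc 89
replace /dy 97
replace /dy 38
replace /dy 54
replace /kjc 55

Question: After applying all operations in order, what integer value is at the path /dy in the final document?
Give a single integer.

Answer: 54

Derivation:
After op 1 (add /y 98): {"dz":39,"tqf":44,"y":98}
After op 2 (add /qy 12): {"dz":39,"qy":12,"tqf":44,"y":98}
After op 3 (remove /y): {"dz":39,"qy":12,"tqf":44}
After op 4 (add /dy 29): {"dy":29,"dz":39,"qy":12,"tqf":44}
After op 5 (remove /dz): {"dy":29,"qy":12,"tqf":44}
After op 6 (add /kjc 21): {"dy":29,"kjc":21,"qy":12,"tqf":44}
After op 7 (remove /tqf): {"dy":29,"kjc":21,"qy":12}
After op 8 (add /wlr 37): {"dy":29,"kjc":21,"qy":12,"wlr":37}
After op 9 (replace /kjc 92): {"dy":29,"kjc":92,"qy":12,"wlr":37}
After op 10 (replace /wlr 81): {"dy":29,"kjc":92,"qy":12,"wlr":81}
After op 11 (add /qy 85): {"dy":29,"kjc":92,"qy":85,"wlr":81}
After op 12 (replace /dy 25): {"dy":25,"kjc":92,"qy":85,"wlr":81}
After op 13 (add /qy 29): {"dy":25,"kjc":92,"qy":29,"wlr":81}
After op 14 (replace /qy 98): {"dy":25,"kjc":92,"qy":98,"wlr":81}
After op 15 (replace /dy 26): {"dy":26,"kjc":92,"qy":98,"wlr":81}
After op 16 (remove /wlr): {"dy":26,"kjc":92,"qy":98}
After op 17 (remove /qy): {"dy":26,"kjc":92}
After op 18 (replace /kjc 42): {"dy":26,"kjc":42}
After op 19 (replace /dy 40): {"dy":40,"kjc":42}
After op 20 (replace /kjc 89): {"dy":40,"kjc":89}
After op 21 (replace /dy 97): {"dy":97,"kjc":89}
After op 22 (replace /dy 38): {"dy":38,"kjc":89}
After op 23 (replace /dy 54): {"dy":54,"kjc":89}
After op 24 (replace /kjc 55): {"dy":54,"kjc":55}
Value at /dy: 54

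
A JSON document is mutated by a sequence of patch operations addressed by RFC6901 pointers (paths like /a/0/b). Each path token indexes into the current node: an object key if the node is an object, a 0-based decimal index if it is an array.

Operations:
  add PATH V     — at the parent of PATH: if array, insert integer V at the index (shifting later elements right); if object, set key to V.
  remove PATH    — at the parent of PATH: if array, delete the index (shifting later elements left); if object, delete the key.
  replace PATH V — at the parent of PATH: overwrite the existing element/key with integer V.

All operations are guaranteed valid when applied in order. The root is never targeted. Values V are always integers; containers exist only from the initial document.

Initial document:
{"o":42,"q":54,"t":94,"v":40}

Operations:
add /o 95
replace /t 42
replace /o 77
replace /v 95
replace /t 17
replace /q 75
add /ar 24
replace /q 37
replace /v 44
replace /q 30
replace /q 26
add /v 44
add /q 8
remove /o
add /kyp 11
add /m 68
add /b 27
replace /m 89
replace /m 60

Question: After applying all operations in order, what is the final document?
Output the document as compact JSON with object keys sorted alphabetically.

Answer: {"ar":24,"b":27,"kyp":11,"m":60,"q":8,"t":17,"v":44}

Derivation:
After op 1 (add /o 95): {"o":95,"q":54,"t":94,"v":40}
After op 2 (replace /t 42): {"o":95,"q":54,"t":42,"v":40}
After op 3 (replace /o 77): {"o":77,"q":54,"t":42,"v":40}
After op 4 (replace /v 95): {"o":77,"q":54,"t":42,"v":95}
After op 5 (replace /t 17): {"o":77,"q":54,"t":17,"v":95}
After op 6 (replace /q 75): {"o":77,"q":75,"t":17,"v":95}
After op 7 (add /ar 24): {"ar":24,"o":77,"q":75,"t":17,"v":95}
After op 8 (replace /q 37): {"ar":24,"o":77,"q":37,"t":17,"v":95}
After op 9 (replace /v 44): {"ar":24,"o":77,"q":37,"t":17,"v":44}
After op 10 (replace /q 30): {"ar":24,"o":77,"q":30,"t":17,"v":44}
After op 11 (replace /q 26): {"ar":24,"o":77,"q":26,"t":17,"v":44}
After op 12 (add /v 44): {"ar":24,"o":77,"q":26,"t":17,"v":44}
After op 13 (add /q 8): {"ar":24,"o":77,"q":8,"t":17,"v":44}
After op 14 (remove /o): {"ar":24,"q":8,"t":17,"v":44}
After op 15 (add /kyp 11): {"ar":24,"kyp":11,"q":8,"t":17,"v":44}
After op 16 (add /m 68): {"ar":24,"kyp":11,"m":68,"q":8,"t":17,"v":44}
After op 17 (add /b 27): {"ar":24,"b":27,"kyp":11,"m":68,"q":8,"t":17,"v":44}
After op 18 (replace /m 89): {"ar":24,"b":27,"kyp":11,"m":89,"q":8,"t":17,"v":44}
After op 19 (replace /m 60): {"ar":24,"b":27,"kyp":11,"m":60,"q":8,"t":17,"v":44}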